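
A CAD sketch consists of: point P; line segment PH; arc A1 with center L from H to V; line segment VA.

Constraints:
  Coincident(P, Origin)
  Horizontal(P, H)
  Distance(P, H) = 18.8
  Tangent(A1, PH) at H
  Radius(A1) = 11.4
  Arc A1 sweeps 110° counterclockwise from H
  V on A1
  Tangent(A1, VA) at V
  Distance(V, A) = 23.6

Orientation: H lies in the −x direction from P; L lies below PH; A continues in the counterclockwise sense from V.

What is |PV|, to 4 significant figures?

33.24

The tangent condition forces LH to be normal to PH, so L = H + (0, -11.4) = (-18.80, -11.40). On A1, H sits at bearing 90° from L; a 110° counterclockwise sweep puts V at bearing 200°, so V = L + 11.4·(cos 200°, sin 200°) = (-29.51, -15.30). Then |PV| = |V − P| = 33.24.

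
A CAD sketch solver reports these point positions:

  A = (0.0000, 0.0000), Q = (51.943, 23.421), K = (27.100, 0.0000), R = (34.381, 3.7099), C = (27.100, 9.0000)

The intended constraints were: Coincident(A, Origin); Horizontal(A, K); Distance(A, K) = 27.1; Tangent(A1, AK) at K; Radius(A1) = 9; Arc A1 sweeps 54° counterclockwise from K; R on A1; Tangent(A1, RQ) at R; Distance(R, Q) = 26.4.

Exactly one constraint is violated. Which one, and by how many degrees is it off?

Tangent(A1, RQ) at R — off by 5.70°.

A = (0.00, 0.00) ✓; A.y = 0.00, K.y = 0.00 ✓; |AK| = 27.10 ✓; ∠(CK, KA) = 90.00° ✓; |CK| = 9.000 ✓; bearing(C→R) − bearing(C→K) = 54.00° ✓; |CR| = 9.000 ✓; ∠(CR, RQ) = 95.70° ✗; |RQ| = 26.40 ✓.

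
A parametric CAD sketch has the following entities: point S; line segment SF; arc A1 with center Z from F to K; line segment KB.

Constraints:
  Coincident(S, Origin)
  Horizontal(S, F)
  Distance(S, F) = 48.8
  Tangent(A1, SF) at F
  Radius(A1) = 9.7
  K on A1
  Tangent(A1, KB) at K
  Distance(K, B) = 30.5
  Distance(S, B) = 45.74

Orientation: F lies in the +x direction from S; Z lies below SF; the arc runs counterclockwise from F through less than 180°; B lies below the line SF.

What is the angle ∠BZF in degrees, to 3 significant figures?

143°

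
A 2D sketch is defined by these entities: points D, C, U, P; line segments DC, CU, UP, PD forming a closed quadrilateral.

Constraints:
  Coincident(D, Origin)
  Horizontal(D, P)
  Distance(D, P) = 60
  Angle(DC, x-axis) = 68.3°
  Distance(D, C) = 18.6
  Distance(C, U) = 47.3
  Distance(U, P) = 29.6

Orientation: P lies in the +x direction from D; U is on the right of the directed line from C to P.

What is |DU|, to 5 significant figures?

41.816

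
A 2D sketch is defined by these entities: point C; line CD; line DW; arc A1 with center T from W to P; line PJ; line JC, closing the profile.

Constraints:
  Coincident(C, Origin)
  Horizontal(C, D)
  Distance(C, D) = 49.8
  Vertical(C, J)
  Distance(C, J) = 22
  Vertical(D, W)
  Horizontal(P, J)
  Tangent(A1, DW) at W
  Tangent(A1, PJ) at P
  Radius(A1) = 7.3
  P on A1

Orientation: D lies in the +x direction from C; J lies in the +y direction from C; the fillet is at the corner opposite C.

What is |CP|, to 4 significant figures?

47.86

C is at the origin; CD is horizontal with |CD| = 49.8 and D on the +x side, so D = (49.80, 0.000). CJ is vertical with |CJ| = 22.0 and J on the +y side, so J = (0.000, 22.00). The virtual corner opposite C is at (49.80, 22.00). Since A1 is tangent to DW there, TW ⟂ DW and A1 meets PJ tangentially, so TP is at right angles to PJ, with radius 7.3, so the center T sits 7.3 in from both sides at T = (42.50, 14.70). That places the tangent points at W = (49.80, 14.70) on DW and P = (42.50, 22.00) on PJ. Then |CP| = |P − C| = 47.86.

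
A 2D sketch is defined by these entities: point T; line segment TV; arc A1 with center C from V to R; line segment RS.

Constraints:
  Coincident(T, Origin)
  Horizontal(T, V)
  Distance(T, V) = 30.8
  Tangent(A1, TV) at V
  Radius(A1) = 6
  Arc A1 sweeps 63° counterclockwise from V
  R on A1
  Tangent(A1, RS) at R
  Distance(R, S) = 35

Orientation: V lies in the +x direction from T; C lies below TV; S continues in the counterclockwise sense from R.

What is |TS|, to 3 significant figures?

35.8

T is at the origin; TV is horizontal with |TV| = 30.8 and V on the +x side, so V = (30.8, 0.00). The tangent condition forces CV to be normal to TV, so C = V + (0, -6) = (30.8, -6.00). On A1, V sits at bearing 90° from C; a 63° counterclockwise sweep puts R at bearing 153°, so R = C + 6.0·(cos 153°, sin 153°) = (25.5, -3.28). Tangency of A1 to RS means the radius CR is perpendicular to RS, so RS runs along (−sin 153°, cos 153°); with |RS| = 35.0, S = (9.56, -34.5). Then |TS| = |S − T| = 35.8.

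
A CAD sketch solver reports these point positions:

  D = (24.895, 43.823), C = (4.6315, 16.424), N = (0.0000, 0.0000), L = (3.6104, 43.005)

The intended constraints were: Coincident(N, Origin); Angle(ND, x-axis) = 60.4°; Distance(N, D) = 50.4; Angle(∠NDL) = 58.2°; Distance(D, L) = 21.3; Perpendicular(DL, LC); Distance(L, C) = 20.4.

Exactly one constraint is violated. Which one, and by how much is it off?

Distance(L, C) = 20.4 — off by 6.20.

N = (0.00, 0.00) ✓; ND at 60.40° ✓; |ND| = 50.40 ✓; ∠NDL = 58.20° ✓; |DL| = 21.30 ✓; ∠(DL, LC) = 90.00° ✓; |LC| = 26.60 ✗.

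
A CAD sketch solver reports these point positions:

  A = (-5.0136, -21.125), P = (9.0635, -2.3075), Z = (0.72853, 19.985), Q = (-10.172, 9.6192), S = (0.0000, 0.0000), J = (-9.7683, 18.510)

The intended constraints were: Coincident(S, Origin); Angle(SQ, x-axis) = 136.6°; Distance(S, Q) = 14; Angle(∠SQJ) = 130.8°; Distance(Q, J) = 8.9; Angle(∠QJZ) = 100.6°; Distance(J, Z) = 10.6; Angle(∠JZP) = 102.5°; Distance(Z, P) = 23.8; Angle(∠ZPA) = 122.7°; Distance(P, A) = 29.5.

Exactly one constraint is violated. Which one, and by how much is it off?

Distance(P, A) = 29.5 — off by 6.00.

S = (0.00, 0.00) ✓; SQ at 136.6° ✓; |SQ| = 14.00 ✓; ∠SQJ = 130.8° ✓; |QJ| = 8.900 ✓; ∠QJZ = 100.6° ✓; |JZ| = 10.60 ✓; ∠JZP = 102.5° ✓; |ZP| = 23.80 ✓; ∠ZPA = 122.7° ✓; |PA| = 23.50 ✗.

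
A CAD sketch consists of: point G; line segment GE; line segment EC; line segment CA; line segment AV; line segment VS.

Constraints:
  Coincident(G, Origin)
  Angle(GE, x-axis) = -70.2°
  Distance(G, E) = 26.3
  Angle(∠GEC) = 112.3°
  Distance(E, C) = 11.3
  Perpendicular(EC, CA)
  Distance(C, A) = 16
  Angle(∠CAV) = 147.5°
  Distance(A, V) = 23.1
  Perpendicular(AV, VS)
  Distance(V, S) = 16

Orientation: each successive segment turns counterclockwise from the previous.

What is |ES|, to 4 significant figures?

30.60

∠CAV = 147.5° gives AV at 120.0° from the x-axis; with |AV| = 23.1, V = (9.346, 10.75). AV is perpendicular to VS, so VS runs at -150.0°; with |VS| = 16.0, S = (-4.510, 2.752). Then |ES| = |S − E| = 30.60.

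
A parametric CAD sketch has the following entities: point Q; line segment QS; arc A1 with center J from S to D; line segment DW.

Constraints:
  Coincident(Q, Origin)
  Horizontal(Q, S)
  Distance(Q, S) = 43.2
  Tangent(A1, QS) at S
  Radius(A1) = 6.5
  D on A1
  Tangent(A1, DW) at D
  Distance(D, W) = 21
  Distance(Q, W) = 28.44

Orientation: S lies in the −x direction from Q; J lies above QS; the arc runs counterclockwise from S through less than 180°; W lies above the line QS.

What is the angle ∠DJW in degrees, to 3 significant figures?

72.8°

Q is at the origin; Q and S share the same y with |QS| = 43.2 and S on the −x side, so S = (-43.2, 0.00). The tangent condition forces JS to be normal to QS, so J = S + (0, 6.5) = (-43.2, 6.50). Since JD ⟂ DW (tangency), |JW| = √(6.5² + 21.0²) = 22.0 regardless of where D sits on A1. So W lies on both circle(Q, 28.44) and circle(J, 22.0); the above-QS intersection is W = (-23.4, 16.1). D is the foot of the tangent from W: D = (-38.8, 1.76).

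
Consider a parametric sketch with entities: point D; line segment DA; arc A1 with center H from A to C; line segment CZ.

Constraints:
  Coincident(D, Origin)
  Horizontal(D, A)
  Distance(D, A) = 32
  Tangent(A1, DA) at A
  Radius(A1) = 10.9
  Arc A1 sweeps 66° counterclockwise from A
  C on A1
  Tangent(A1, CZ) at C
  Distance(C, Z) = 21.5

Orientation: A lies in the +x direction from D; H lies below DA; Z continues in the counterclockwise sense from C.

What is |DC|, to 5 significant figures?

22.971

The tangent condition forces HA to be normal to DA, so H = A + (0, -10.9) = (32.000, -10.900). On A1, A sits at bearing 90° from H; a 66° counterclockwise sweep puts C at bearing 156°, so C = H + 10.9·(cos 156°, sin 156°) = (22.042, -6.4666). Then |DC| = |C − D| = 22.971.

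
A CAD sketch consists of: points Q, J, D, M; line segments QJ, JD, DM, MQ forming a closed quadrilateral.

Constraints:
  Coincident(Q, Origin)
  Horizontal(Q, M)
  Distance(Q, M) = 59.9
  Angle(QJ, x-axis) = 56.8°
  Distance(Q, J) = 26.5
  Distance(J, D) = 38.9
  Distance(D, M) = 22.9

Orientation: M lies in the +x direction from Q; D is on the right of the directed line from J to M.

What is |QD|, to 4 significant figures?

39.49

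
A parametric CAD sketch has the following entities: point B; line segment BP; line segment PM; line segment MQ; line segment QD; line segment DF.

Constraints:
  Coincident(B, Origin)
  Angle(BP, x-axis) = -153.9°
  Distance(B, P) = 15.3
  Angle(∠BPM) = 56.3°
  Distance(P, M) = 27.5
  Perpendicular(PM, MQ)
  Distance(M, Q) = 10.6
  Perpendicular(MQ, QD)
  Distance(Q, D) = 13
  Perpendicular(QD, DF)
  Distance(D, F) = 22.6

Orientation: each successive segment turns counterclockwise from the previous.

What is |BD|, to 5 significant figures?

6.3767

B is at the origin; BP runs at -153.9° with length 15.3, so P = (-13.740, -6.7311). ∠BPM = 56.3° gives PM at -30.200° from the x-axis; with |PM| = 27.5, M = (10.028, -20.564). The perpendicularity gives MQ at right angles to PM, so MQ runs at 59.800°; with |MQ| = 10.6, Q = (15.360, -11.403). MQ is perpendicular to QD, so QD runs at 149.80°; with |QD| = 13.0, D = (4.1242, -4.8635). Then |BD| = |D − B| = 6.3767.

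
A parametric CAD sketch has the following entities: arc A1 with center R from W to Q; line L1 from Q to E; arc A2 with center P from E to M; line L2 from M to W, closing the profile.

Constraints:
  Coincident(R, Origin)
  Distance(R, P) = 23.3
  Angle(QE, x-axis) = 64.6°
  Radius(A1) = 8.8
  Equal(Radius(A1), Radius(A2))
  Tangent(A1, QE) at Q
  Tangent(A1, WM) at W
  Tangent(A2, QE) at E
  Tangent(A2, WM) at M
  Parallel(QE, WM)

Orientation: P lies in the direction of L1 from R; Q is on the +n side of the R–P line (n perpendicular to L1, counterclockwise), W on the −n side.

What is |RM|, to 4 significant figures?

24.91

The slot axis is L1's direction at 64.6°, so u = (cos 64.6°, sin 64.6°) = (0.4289, 0.9033) and n = (−sin 64.6°, cos 64.6°) = (-0.9033, 0.4289). R is at the origin and P lies 23.3 along u from R, so P = 23.3·u = (9.994, 21.05). Tangency of A1 to both parallel lines with radius 8.8 puts Q and W at R ± 8.8·n: Q = (-7.949, 3.775), W = (7.949, -3.775). Equal radii place E and M the same way about P: E = P + 8.8·n = (2.045, 24.82), M = P − 8.8·n = (17.94, 17.27). Then |RM| = |M − R| = 24.91.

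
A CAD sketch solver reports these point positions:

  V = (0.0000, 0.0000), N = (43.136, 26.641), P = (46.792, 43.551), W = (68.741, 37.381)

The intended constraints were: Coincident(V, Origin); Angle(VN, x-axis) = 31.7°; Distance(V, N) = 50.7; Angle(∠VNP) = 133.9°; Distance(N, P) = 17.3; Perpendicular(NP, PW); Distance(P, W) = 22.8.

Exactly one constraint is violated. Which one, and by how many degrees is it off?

Perpendicular(NP, PW) — off by 3.50°.

V = (0.00, 0.00) ✓; VN at 31.70° ✓; |VN| = 50.70 ✓; ∠VNP = 133.9° ✓; |NP| = 17.30 ✓; ∠(NP, PW) = 93.50° ✗; |PW| = 22.80 ✓.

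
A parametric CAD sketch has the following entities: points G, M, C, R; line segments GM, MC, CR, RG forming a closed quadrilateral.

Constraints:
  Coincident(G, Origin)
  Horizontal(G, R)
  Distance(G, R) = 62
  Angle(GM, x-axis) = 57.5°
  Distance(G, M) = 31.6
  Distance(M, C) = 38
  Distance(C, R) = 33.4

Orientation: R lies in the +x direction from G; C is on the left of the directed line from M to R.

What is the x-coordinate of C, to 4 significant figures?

54.52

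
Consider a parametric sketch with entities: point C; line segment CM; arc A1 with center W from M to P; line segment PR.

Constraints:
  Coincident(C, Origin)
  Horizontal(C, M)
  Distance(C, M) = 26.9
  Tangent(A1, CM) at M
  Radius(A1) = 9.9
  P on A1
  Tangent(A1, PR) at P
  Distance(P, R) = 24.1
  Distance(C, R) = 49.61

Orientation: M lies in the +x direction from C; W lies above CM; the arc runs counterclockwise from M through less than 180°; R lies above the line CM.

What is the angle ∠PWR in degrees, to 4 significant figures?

67.67°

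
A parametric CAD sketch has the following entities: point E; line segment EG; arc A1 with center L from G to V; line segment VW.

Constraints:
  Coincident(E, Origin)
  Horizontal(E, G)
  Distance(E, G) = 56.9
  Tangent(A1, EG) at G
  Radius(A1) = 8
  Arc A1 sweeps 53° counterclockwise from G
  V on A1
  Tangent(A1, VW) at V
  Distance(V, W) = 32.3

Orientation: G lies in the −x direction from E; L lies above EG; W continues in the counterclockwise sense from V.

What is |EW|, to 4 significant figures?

42.49

E is at the origin; E and G share the same y with |EG| = 56.9 and G on the −x side, so G = (-56.90, 0.000). A1 meets EG tangentially, so LG is at right angles to EG, so L = G + (0, 8) = (-56.90, 8.000). On A1, G sits at bearing -90° from L; a 53° counterclockwise sweep puts V at bearing -37°, so V = L + 8.0·(cos -37°, sin -37°) = (-50.51, 3.185). Since A1 is tangent to VW there, LV ⟂ VW, so VW runs along (−sin -37°, cos -37°); with |VW| = 32.3, W = (-31.07, 28.98). Then |EW| = |W − E| = 42.49.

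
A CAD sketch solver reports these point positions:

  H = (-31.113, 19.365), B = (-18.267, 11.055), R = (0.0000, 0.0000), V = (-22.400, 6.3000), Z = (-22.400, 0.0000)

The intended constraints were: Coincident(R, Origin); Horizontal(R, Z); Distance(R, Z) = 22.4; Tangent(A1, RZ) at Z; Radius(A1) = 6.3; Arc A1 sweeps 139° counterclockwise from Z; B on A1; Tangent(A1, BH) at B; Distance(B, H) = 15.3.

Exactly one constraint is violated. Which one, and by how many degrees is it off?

Tangent(A1, BH) at B — off by 8.10°.

R = (0.00, 0.00) ✓; R.y = 0.00, Z.y = 0.00 ✓; |RZ| = 22.40 ✓; ∠(VZ, ZR) = 90.00° ✓; |VZ| = 6.300 ✓; bearing(V→B) − bearing(V→Z) = 139.0° ✓; |VB| = 6.300 ✓; ∠(VB, BH) = 81.90° ✗; |BH| = 15.30 ✓.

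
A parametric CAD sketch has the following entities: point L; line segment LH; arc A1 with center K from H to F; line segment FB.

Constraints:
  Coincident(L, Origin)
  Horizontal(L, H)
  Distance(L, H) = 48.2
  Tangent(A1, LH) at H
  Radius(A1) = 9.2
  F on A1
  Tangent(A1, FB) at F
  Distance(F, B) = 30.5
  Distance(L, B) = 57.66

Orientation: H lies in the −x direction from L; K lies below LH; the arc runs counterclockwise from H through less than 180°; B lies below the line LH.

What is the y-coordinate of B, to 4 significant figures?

-40.29

Checks: |KF| = 9.200 ✓; ∠(KF, FB) = 90.00° ✓; |FB| = 30.50 ✓; |LB| = 57.66 ✓.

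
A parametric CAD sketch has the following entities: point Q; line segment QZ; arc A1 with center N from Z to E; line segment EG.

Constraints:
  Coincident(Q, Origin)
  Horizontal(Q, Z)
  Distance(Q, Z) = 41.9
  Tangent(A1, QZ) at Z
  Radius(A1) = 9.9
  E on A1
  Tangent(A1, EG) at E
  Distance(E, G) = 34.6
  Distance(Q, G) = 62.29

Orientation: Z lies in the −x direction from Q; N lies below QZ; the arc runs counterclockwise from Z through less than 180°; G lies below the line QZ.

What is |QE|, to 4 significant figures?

52.95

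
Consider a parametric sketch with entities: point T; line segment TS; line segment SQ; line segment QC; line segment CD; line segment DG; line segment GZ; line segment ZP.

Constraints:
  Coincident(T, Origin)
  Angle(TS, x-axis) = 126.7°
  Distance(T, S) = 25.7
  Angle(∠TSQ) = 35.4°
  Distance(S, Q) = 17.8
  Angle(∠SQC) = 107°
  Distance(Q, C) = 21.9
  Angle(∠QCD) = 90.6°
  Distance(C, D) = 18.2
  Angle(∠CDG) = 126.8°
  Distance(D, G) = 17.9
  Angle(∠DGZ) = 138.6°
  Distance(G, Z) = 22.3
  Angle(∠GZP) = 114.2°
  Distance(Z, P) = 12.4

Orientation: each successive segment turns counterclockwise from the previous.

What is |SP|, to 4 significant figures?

13.50

T is at the origin; TS runs at 126.7° with length 25.7, so S = (-15.36, 20.61). ∠TSQ = 35.4° gives SQ at -88.70° from the x-axis; with |SQ| = 17.8, Q = (-14.96, 2.810). ∠SQC = 107.0° gives QC at -15.70° from the x-axis; with |QC| = 21.9, C = (6.128, -3.116). ∠QCD = 90.6° gives CD at 73.70° from the x-axis; with |CD| = 18.2, D = (11.24, 14.35). ∠CDG = 126.8° gives DG at 126.9° from the x-axis; with |DG| = 17.9, G = (0.4884, 28.67). ∠DGZ = 138.6° gives GZ at 168.3° from the x-axis; with |GZ| = 22.3, Z = (-21.35, 33.19). ∠GZP = 114.2° gives ZP at -125.9° from the x-axis; with |ZP| = 12.4, P = (-28.62, 23.14). Then |SP| = |P − S| = 13.50.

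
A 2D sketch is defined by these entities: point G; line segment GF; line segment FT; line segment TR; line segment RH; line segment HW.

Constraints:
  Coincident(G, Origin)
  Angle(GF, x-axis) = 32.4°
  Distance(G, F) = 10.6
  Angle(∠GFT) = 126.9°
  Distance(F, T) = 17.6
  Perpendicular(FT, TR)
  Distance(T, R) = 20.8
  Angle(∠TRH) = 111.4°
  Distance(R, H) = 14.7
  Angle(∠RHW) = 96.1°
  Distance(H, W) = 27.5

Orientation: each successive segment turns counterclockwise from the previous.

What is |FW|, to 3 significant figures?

8.96

G is at the origin; GF runs at 32.4° with length 10.6, so F = (8.95, 5.68). ∠GFT = 126.9° gives FT at 85.5° from the x-axis; with |FT| = 17.6, T = (10.3, 23.2). The perpendicularity gives TR at right angles to FT, so TR runs at 176°; with |TR| = 20.8, R = (-10.4, 24.9). ∠TRH = 111.4° gives RH at -116° from the x-axis; with |RH| = 14.7, H = (-16.8, 11.6). ∠RHW = 96.1° gives HW at -32.0° from the x-axis; with |HW| = 27.5, W = (6.50, -2.94). Then |FW| = |W − F| = 8.96.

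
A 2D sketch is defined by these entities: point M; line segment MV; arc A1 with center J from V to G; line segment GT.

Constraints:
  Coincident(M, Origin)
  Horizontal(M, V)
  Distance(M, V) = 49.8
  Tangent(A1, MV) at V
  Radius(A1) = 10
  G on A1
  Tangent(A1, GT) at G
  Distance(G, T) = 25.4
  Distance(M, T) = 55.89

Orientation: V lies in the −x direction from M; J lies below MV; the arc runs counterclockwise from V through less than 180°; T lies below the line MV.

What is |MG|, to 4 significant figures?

59.96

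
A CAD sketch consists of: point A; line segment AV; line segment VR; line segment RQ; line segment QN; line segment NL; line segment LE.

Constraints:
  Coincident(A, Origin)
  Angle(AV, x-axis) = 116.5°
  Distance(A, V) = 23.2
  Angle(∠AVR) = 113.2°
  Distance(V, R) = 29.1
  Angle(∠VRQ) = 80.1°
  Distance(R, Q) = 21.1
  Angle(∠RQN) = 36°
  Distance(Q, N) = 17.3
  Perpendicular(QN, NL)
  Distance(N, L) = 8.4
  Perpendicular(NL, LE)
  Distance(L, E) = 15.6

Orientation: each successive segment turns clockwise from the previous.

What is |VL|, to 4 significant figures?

25.45

A is at the origin; AV runs at 116.5° with length 23.2, so V = (-10.35, 20.76). ∠AVR = 113.2° gives VR at 49.70° from the x-axis; with |VR| = 29.1, R = (8.470, 42.96). ∠VRQ = 80.1° gives RQ at -50.20° from the x-axis; with |RQ| = 21.1, Q = (21.98, 26.75). ∠RQN = 36.0° gives QN at 165.8° from the x-axis; with |QN| = 17.3, N = (5.205, 30.99). QN ⟂ NL, so NL runs at 75.80°; with |NL| = 8.4, L = (7.265, 39.13). Then |VL| = |L − V| = 25.45.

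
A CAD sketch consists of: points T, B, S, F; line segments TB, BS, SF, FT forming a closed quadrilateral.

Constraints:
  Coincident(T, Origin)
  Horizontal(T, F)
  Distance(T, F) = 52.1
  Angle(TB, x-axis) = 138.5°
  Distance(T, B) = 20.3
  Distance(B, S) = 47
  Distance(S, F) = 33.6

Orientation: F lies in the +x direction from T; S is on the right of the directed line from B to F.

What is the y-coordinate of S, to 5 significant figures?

-15.136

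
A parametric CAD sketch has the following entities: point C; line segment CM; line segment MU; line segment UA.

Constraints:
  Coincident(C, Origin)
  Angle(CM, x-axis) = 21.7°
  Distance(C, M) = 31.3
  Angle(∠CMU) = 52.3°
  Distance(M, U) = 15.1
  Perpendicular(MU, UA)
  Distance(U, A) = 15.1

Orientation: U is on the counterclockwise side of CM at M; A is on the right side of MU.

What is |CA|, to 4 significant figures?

40.07

C is at the origin; CM runs at 21.7° with length 31.3, so M = 31.3·(cos 21.7°, sin 21.7°) = (29.08, 11.57). ∠CMU = 52.3°, so MU runs at 21.7° + (180° − 52.3°) = 149.4° from the x-axis; with |MU| = 15.1, U = M + 15.1·(cos 149.4°, sin 149.4°) = (16.08, 19.26). The perpendicularity gives UA at right angles to MU; with |UA| = 15.1 on the right of MU, A = U + 15.1·(0.5090, 0.8607) = (23.77, 32.26). Then |CA| = |A − C| = 40.07.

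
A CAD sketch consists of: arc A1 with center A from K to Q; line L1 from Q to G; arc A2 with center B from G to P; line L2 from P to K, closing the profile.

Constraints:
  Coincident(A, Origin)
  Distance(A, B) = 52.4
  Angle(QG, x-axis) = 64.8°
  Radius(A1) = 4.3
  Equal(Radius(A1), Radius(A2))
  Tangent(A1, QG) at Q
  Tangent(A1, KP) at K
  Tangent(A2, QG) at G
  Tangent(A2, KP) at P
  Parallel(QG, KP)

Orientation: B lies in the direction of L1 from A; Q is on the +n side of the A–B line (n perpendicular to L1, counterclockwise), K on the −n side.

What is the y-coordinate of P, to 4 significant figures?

45.58

The slot axis is L1's direction at 64.8°, so u = (cos 64.8°, sin 64.8°) = (0.4258, 0.9048) and n = (−sin 64.8°, cos 64.8°) = (-0.9048, 0.4258). A is at the origin and B lies 52.4 along u from A, so B = 52.4·u = (22.31, 47.41). Tangency of A1 to both parallel lines with radius 4.3 puts Q and K at A ± 4.3·n: Q = (-3.891, 1.831), K = (3.891, -1.831). Equal radii place G and P the same way about B: G = B + 4.3·n = (18.42, 49.24), P = B − 4.3·n = (26.20, 45.58). So P.y = 45.58.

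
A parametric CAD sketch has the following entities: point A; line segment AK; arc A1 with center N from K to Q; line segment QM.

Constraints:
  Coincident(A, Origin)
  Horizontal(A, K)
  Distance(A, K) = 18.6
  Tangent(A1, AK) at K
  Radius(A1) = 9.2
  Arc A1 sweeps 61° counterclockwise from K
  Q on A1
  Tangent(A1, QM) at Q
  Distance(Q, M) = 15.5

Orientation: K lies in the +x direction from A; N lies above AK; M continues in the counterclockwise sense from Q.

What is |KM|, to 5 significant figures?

24.019

A is at the origin; A and K share the same y with |AK| = 18.6 and K on the +x side, so K = (18.600, 0.0000). The tangent condition forces NK to be normal to AK, so N = K + (0, 9.2) = (18.600, 9.2000). On A1, K sits at bearing -90° from N; a 61° counterclockwise sweep puts Q at bearing -29°, so Q = N + 9.2·(cos -29°, sin -29°) = (26.647, 4.7398). Tangency of A1 to QM means the radius NQ is perpendicular to QM, so QM runs along (−sin -29°, cos -29°); with |QM| = 15.5, M = (34.161, 18.296). Then |KM| = |M − K| = 24.019.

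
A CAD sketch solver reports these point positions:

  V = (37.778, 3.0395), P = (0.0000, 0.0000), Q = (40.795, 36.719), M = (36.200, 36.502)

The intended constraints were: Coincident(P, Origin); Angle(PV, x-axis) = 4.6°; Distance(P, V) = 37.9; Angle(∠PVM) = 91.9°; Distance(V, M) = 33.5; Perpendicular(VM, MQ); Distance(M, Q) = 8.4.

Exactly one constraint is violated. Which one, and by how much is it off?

Distance(M, Q) = 8.4 — off by 3.80.

P = (0.00, 0.00) ✓; PV at 4.600° ✓; |PV| = 37.90 ✓; ∠PVM = 91.90° ✓; |VM| = 33.50 ✓; ∠(VM, MQ) = 90.00° ✓; |MQ| = 4.600 ✗.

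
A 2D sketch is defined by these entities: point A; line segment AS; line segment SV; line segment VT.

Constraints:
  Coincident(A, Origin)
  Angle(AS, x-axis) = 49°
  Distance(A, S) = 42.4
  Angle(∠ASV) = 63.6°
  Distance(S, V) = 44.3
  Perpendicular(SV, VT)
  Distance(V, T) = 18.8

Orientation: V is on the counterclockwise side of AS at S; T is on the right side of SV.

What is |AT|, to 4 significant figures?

62.22

∠ASV = 63.6°, so SV runs at 49.0° + (180° − 63.6°) = 165.4° from the x-axis; with |SV| = 44.3, V = S + 44.3·(cos 165.4°, sin 165.4°) = (-15.05, 43.17). SV is perpendicular to VT; with |VT| = 18.8 on the right of SV, T = V + 18.8·(0.2521, 0.9677) = (-10.31, 61.36). Then |AT| = |T − A| = 62.22.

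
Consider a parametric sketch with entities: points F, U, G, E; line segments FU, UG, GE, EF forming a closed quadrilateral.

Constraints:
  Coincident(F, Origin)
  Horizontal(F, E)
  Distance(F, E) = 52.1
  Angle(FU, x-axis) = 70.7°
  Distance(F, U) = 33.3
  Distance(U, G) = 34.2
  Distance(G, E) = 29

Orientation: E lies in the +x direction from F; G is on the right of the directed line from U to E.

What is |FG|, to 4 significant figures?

23.11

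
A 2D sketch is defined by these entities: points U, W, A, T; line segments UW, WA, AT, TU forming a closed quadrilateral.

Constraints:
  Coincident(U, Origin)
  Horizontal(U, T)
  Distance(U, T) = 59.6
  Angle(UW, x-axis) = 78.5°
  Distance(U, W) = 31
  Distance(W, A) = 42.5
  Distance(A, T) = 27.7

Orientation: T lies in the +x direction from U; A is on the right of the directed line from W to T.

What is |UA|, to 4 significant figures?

32.27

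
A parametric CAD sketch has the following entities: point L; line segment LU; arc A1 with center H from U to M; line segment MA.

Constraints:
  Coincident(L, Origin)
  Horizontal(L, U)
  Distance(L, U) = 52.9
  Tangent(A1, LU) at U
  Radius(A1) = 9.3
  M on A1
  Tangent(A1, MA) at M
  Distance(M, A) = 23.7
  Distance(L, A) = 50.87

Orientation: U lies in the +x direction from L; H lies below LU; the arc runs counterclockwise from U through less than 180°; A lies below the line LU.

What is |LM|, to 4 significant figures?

44.41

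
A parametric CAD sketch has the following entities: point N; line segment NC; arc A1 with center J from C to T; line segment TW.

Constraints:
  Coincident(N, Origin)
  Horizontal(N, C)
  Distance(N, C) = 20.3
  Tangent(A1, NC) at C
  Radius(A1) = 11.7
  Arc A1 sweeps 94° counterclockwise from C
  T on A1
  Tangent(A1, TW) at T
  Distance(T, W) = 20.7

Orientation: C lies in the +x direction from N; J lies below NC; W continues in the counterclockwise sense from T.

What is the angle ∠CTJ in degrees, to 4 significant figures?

43.00°

N is at the origin; N and C share the same y with |NC| = 20.3 and C on the +x side, so C = (20.30, 0.000). Since A1 is tangent to NC there, JC ⟂ NC, so J = C + (0, -11.7) = (20.30, -11.70). On A1, C sits at bearing 90° from J; a 94° counterclockwise sweep puts T at bearing 184°, so T = J + 11.7·(cos 184°, sin 184°) = (8.629, -12.52). Then cos ∠CTJ = TC·TJ / (|TC||TJ|), giving 43.00°.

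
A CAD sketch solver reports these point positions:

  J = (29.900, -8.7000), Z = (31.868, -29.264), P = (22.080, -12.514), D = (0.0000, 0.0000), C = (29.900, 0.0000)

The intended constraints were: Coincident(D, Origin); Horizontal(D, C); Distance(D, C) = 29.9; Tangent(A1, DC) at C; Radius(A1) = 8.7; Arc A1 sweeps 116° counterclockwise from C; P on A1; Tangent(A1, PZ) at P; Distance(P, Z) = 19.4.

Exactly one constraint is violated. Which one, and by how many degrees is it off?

Tangent(A1, PZ) at P — off by 4.30°.

D = (0.00, 0.00) ✓; D.y = 0.00, C.y = 0.00 ✓; |DC| = 29.90 ✓; ∠(JC, CD) = 90.00° ✓; |JC| = 8.700 ✓; bearing(J→P) − bearing(J→C) = 116.0° ✓; |JP| = 8.701 ✓; ∠(JP, PZ) = 85.70° ✗; |PZ| = 19.40 ✓.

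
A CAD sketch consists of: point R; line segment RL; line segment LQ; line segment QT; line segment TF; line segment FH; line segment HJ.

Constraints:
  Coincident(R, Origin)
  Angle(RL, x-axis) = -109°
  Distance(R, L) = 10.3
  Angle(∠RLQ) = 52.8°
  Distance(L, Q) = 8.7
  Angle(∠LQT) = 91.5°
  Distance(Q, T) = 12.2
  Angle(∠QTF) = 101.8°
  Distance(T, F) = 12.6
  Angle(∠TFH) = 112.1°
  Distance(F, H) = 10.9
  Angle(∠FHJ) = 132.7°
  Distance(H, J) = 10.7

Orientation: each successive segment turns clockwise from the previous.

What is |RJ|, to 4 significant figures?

18.43

R is at the origin; RL runs at -109.0° with length 10.3, so L = (-3.353, -9.739). ∠RLQ = 52.8° gives LQ at 123.8° from the x-axis; with |LQ| = 8.7, Q = (-8.193, -2.509). ∠LQT = 91.5° gives QT at 35.30° from the x-axis; with |QT| = 12.2, T = (1.764, 4.541). ∠QTF = 101.8° gives TF at -42.90° from the x-axis; with |TF| = 12.6, F = (10.99, -4.036). ∠TFH = 112.1° gives FH at -110.8° from the x-axis; with |FH| = 10.9, H = (7.123, -14.23). ∠FHJ = 132.7° gives HJ at -158.1° from the x-axis; with |HJ| = 10.7, J = (-2.805, -18.22). Then |RJ| = |J − R| = 18.43.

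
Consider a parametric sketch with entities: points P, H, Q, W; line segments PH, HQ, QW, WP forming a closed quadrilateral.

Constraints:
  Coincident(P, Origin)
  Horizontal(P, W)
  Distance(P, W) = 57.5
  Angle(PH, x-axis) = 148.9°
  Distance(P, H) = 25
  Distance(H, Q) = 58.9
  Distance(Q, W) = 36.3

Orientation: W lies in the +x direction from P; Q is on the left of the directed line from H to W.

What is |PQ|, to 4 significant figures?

45.54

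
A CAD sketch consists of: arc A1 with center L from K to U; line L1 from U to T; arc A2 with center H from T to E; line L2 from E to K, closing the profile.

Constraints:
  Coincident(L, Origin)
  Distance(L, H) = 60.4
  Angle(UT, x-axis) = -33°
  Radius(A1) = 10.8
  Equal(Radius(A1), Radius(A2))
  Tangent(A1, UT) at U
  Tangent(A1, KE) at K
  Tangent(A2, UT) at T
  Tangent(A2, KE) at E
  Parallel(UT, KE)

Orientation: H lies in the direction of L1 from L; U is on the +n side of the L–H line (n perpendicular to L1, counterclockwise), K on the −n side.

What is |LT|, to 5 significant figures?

61.358

Tangency of A1 to both parallel lines with radius 10.8 puts U and K at L ± 10.8·n: U = (5.8821, 9.0576), K = (-5.8821, -9.0576). Equal radii place T and E the same way about H: T = H + 10.8·n = (56.538, -23.839), E = H − 10.8·n = (44.774, -41.954). Then |LT| = |T − L| = 61.358.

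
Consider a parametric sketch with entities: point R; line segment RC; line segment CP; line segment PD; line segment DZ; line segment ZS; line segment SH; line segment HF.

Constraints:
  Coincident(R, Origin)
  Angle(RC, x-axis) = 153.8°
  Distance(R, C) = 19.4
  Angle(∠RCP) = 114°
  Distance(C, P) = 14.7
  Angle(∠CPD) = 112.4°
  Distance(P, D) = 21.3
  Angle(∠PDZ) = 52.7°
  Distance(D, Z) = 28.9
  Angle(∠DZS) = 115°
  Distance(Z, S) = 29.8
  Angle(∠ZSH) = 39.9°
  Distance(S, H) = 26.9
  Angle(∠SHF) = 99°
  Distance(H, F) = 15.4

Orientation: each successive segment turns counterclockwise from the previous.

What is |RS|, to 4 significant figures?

34.89

∠PDZ = 52.7° gives DZ at 54.70° from the x-axis; with |DZ| = 28.9, Z = (-5.631, 2.417). ∠DZS = 115.0° gives ZS at 119.7° from the x-axis; with |ZS| = 29.8, S = (-20.40, 28.30). Then |RS| = |S − R| = 34.89.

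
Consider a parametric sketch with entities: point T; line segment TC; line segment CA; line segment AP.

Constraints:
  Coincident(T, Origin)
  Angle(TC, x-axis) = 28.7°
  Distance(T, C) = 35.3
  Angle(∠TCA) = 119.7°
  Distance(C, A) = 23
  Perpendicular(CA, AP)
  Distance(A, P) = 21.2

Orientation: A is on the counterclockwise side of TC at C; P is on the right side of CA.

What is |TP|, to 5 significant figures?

65.796

∠TCA = 119.7°, so CA runs at 28.7° + (180° − 119.7°) = 89.000° from the x-axis; with |CA| = 23.0, A = C + 23.0·(cos 89.000°, sin 89.000°) = (31.365, 39.948). The perpendicularity gives AP at right angles to CA; with |AP| = 21.2 on the right of CA, P = A + 21.2·(0.99985, -0.017452) = (52.561, 39.578). Then |TP| = |P − T| = 65.796.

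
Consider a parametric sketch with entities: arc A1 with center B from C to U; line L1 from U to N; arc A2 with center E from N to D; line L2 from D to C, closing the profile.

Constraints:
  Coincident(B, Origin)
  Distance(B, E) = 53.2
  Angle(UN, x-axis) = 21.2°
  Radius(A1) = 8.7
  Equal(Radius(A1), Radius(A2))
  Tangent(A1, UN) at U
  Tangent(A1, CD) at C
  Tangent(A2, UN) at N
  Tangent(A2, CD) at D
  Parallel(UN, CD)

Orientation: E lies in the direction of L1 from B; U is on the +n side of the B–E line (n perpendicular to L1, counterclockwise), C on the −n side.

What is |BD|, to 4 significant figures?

53.91

The slot axis is L1's direction at 21.2°, so u = (cos 21.2°, sin 21.2°) = (0.9323, 0.3616) and n = (−sin 21.2°, cos 21.2°) = (-0.3616, 0.9323). B is at the origin and E lies 53.2 along u from B, so E = 53.2·u = (49.60, 19.24). Tangency of A1 to both parallel lines with radius 8.7 puts U and C at B ± 8.7·n: U = (-3.146, 8.111), C = (3.146, -8.111). Equal radii place N and D the same way about E: N = E + 8.7·n = (46.45, 27.35), D = E − 8.7·n = (52.75, 11.13). Then |BD| = |D − B| = 53.91.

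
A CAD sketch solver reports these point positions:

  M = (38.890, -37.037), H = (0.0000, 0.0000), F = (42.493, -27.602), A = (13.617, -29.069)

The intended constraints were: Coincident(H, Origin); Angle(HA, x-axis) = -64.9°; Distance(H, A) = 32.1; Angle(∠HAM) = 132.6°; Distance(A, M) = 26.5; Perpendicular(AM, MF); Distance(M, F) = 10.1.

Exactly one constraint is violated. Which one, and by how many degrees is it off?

Perpendicular(AM, MF) — off by 3.40°.

H = (0.00, 0.00) ✓; HA at -64.90° ✓; |HA| = 32.10 ✓; ∠HAM = 132.6° ✓; |AM| = 26.50 ✓; ∠(AM, MF) = 86.60° ✗; |MF| = 10.10 ✓.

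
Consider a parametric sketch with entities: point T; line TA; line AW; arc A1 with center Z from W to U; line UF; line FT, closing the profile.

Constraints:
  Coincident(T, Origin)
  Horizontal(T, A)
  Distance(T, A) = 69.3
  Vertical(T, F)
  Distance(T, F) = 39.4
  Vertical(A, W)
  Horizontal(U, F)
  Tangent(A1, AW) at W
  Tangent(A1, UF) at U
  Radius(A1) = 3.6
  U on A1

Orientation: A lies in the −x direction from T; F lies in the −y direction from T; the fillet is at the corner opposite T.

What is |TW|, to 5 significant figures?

78.001

The virtual corner opposite T is at (-69.300, -39.400). Since A1 is tangent to AW there, ZW ⟂ AW and tangency of A1 to UF means the radius ZU is perpendicular to UF, with radius 3.6, so the center Z sits 3.6 in from both sides at Z = (-65.700, -35.800). That places the tangent points at W = (-69.300, -35.800) on AW and U = (-65.700, -39.400) on UF. Then |TW| = |W − T| = 78.001.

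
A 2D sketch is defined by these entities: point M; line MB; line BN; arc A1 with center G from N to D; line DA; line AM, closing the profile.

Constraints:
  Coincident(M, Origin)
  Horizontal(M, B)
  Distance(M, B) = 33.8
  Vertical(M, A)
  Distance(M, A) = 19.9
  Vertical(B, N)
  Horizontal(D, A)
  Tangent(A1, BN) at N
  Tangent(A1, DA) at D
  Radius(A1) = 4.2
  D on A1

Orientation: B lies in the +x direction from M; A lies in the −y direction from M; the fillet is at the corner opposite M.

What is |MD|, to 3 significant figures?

35.7

M is at the origin; MB is horizontal with |MB| = 33.8 and B on the +x side, so B = (33.8, 0.00). MA is vertical with |MA| = 19.9 and A on the −y side, so A = (0.00, -19.9). The virtual corner opposite M is at (33.8, -19.9). A1 meets BN tangentially, so GN is at right angles to BN and A1 meets DA tangentially, so GD is at right angles to DA, with radius 4.2, so the center G sits 4.2 in from both sides at G = (29.6, -15.7). That places the tangent points at N = (33.8, -15.7) on BN and D = (29.6, -19.9) on DA. Then |MD| = |D − M| = 35.7.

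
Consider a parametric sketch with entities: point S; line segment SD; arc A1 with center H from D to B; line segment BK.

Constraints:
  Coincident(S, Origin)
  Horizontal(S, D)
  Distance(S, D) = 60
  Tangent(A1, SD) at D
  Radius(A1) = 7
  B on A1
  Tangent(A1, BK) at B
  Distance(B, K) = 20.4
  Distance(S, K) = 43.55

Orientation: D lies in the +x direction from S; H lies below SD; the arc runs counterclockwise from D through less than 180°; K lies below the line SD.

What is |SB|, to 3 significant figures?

55.2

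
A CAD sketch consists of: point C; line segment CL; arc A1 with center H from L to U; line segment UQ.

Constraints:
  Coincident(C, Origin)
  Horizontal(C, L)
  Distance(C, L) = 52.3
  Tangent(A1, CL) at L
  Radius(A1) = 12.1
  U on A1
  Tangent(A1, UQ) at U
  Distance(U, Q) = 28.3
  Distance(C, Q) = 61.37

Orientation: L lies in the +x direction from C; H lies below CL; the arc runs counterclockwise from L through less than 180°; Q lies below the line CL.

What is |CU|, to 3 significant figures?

42.7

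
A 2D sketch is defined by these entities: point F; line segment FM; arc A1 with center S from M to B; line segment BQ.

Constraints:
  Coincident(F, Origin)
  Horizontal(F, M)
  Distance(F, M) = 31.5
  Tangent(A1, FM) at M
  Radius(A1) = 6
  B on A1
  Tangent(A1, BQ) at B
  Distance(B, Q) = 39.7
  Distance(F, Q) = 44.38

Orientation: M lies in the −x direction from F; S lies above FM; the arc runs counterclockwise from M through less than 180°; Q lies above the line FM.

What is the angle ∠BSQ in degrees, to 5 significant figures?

81.406°

Checks: |SB| = 6.000 ✓; ∠(SB, BQ) = 90.00° ✓; |BQ| = 39.70 ✓; |FQ| = 44.38 ✓.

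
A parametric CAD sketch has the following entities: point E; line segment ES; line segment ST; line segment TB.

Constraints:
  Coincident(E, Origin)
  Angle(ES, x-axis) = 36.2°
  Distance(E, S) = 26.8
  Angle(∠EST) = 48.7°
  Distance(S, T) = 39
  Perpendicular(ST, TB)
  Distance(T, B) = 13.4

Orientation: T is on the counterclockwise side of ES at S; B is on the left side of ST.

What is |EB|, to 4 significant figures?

22.35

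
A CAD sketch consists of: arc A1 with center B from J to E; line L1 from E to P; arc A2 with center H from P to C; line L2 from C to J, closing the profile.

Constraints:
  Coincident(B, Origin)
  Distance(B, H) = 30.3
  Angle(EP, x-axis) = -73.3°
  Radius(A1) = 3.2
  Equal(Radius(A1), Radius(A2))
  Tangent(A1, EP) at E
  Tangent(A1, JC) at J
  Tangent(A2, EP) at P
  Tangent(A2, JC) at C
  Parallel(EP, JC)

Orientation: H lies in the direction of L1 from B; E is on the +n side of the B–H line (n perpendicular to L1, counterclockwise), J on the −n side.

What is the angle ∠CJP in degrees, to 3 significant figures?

11.9°

The slot axis is L1's direction at -73.3°, so u = (cos -73.3°, sin -73.3°) = (0.287, -0.958) and n = (−sin -73.3°, cos -73.3°) = (0.958, 0.287). B is at the origin and H lies 30.3 along u from B, so H = 30.3·u = (8.71, -29.0). Tangency of A1 to both parallel lines with radius 3.2 puts E and J at B ± 3.2·n: E = (3.07, 0.920), J = (-3.07, -0.920). Equal radii place P and C the same way about H: P = H + 3.2·n = (11.8, -28.1), C = H − 3.2·n = (5.64, -29.9). Then cos ∠CJP = JC·JP / (|JC||JP|), giving 11.9°.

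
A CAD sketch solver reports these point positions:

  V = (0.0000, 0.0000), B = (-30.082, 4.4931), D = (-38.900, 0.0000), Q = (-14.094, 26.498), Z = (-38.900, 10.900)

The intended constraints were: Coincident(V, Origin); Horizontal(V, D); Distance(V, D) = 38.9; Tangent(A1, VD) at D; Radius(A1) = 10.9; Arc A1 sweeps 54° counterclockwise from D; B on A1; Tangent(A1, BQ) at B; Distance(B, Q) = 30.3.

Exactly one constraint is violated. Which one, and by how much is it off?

Distance(B, Q) = 30.3 — off by 3.10.

V = (0.00, 0.00) ✓; V.y = 0.00, D.y = 0.00 ✓; |VD| = 38.90 ✓; ∠(ZD, DV) = 90.00° ✓; |ZD| = 10.90 ✓; bearing(Z→B) − bearing(Z→D) = 54.00° ✓; |ZB| = 10.90 ✓; ∠(ZB, BQ) = 90.00° ✓; |BQ| = 27.20 ✗.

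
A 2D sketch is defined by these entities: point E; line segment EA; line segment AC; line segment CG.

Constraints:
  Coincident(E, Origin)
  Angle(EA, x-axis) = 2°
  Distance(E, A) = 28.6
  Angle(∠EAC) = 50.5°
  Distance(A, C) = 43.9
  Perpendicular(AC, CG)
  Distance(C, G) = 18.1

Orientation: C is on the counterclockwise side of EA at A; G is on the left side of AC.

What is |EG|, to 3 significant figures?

26.0

E is at the origin; EA runs at 2.0° with length 28.6, so A = 28.6·(cos 2.0°, sin 2.0°) = (28.6, 0.998). ∠EAC = 50.5°, so AC runs at 2.0° + (180° − 50.5°) = 132° from the x-axis; with |AC| = 43.9, C = A + 43.9·(cos 132°, sin 132°) = (-0.506, 33.9). AC ⟂ CG; with |CG| = 18.1 on the left of AC, G = C + 18.1·(-0.749, -0.663) = (-14.1, 21.9). Then |EG| = |G − E| = 26.0.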